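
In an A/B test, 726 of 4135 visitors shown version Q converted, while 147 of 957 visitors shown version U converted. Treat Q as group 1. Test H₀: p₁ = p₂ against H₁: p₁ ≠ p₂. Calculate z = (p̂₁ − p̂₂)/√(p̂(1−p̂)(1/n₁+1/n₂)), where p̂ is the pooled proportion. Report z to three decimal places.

z = 1.625

p̂₁ = 726/4135 ≈ 0.175574, p̂₂ = 147/957 ≈ 0.153605.
Pooled p̂ = (726+147)/(4135+957) = 873/5092 = 0.171445.
SE = √(0.142052 × 0.00128677) = 0.013520.
z = (0.175574 − 0.153605)/0.013520 = 0.021969/0.013520 = 1.625.
Two-sided p-value ≈ 2·Φ(−1.625) = 0.1042.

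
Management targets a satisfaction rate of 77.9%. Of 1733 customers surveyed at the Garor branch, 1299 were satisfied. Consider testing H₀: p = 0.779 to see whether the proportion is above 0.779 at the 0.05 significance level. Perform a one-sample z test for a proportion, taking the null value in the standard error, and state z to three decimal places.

z = -2.953

p̂ = 1299/1733 = 0.749567.
Under H₀, SE = √(0.779·0.221/1733) = √(9.93416e-05) = 0.009967.
z = (0.749567 − 0.779)/0.009967 = -0.029433/0.009967 = -2.953.
p-value = P(Z > -2.953) ≈ 0.9984, so at α = 0.05 we fail to reject H₀.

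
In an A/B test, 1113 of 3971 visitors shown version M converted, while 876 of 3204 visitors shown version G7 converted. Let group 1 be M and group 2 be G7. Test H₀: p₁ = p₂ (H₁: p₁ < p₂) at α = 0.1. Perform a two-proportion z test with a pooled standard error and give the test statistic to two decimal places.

p̂₁ = 1113/3971 ≈ 0.2803, p̂₂ = 876/3204 ≈ 0.2734.
Pooled p̂ = (1113+876)/(3971+3204) = 1989/7175 = 0.2772.
SE = √(p̂(1−p̂)(1/n₁+1/n₂)) = √(0.2772·0.7228·0.000563936) = √(0.000112993) = 0.0106.
z = (0.2803 − 0.2734)/0.0106 = 0.0069/0.0106 = 0.65.
p-value = P(Z < 0.647) ≈ 0.7411, so at α = 0.1 we fail to reject H₀.

z = 0.65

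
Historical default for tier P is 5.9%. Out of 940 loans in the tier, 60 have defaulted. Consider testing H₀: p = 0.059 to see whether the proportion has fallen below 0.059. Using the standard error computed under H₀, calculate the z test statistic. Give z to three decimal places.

z = 0.628

p̂ = 60/940 = 0.06383.
Standard error under H₀: √(0.059×0.941/940) = 0.00769.
z = (0.06383 − 0.059)/0.00769 = 0.00483/0.00769 = 0.628.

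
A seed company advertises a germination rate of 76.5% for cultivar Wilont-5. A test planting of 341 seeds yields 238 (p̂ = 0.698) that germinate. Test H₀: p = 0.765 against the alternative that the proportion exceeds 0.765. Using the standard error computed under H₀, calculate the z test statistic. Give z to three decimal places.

p̂ = 238/341 = 0.69795.
SE = √(p₀(1−p₀)/n) = √(0.17977/341) = 0.02296.
z = (0.69795 − 0.765)/0.02296 = -0.06705/0.02296 = -2.920.
p-value = P(Z > -2.920) ≈ 0.9983.

z = -2.920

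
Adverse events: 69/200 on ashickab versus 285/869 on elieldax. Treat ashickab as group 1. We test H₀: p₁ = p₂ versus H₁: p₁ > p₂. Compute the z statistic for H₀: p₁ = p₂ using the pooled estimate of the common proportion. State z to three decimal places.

p̂₁ = 69/200 ≈ 0.34500, p̂₂ = 285/869 ≈ 0.32796.
Pooled p̂ = (69+285)/(200+869) = 354/1069 = 0.33115.
SE = √(p̂(1−p̂)(1/n₁+1/n₂)) = √(0.33115·0.66885·0.00615075) = √(0.00136233) = 0.03691.
z = (0.34500 − 0.32796)/0.03691 = 0.01704/0.03691 = 0.462.

z = 0.462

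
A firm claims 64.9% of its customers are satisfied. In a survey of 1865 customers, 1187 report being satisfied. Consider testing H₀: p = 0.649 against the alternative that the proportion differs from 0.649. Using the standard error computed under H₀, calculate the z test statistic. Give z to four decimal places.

p̂ = 1187/1865 = 0.636461.
Under H₀, SE = √(0.649·0.351/1865) = √(0.000122144) = 0.011052.
z = (0.636461 − 0.649)/0.011052 = -0.012539/0.011052 = -1.1345.
p-value = 2·P(Z > 1.135) ≈ 0.2566.

z = -1.1345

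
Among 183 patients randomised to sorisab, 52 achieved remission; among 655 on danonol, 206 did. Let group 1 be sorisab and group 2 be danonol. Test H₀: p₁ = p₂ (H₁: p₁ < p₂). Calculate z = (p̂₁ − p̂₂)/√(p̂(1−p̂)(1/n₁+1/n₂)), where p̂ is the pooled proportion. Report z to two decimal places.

p̂₁ = 52/183 = 0.28415, p̂₂ = 206/655 = 0.31450.
Pooled p̂ = (52+206)/(183+655) = 258/838 = 0.30788.
SE = √(0.213088 × 0.0069912) = 0.03860.
z = (0.28415 − 0.31450)/0.03860 = -0.03035/0.03860 = -0.79.
p-value = P(Z < -0.786) ≈ 0.2158.

z = -0.79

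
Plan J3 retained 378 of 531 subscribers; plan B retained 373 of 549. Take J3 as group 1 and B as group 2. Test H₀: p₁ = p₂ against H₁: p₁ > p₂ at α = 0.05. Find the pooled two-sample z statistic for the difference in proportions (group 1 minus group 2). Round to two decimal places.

p̂₁ = 378/531 ≈ 0.7119, p̂₂ = 373/549 ≈ 0.6794.
Pooled p̂ = (378+373)/(531+549) = 751/1080 = 0.6954.
SE = √(0.21183 × 0.00370473) = 0.0280.
z = (0.7119 − 0.6794)/0.0280 = 0.0325/0.0280 = 1.16.
p-value = P(Z > 1.158) ≈ 0.1234, so at α = 0.05 we fail to reject H₀.

z = 1.16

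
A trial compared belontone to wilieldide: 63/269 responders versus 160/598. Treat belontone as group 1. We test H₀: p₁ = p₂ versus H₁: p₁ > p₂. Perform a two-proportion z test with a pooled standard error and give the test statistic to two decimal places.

p̂₁ = 63/269 = 0.2342, p̂₂ = 160/598 = 0.2676.
Pooled p̂ = (63+160)/(269+598) = 223/867 = 0.2572.
SE = √(p̂(1−p̂)(1/n₁+1/n₂)) = √(0.2572·0.7428·0.00538971) = √(0.00102972) = 0.0321.
z = (0.2342 − 0.2676)/0.0321 = -0.0334/0.0321 = -1.04.
p-value = P(Z > -1.040) ≈ 0.8507.

z = -1.04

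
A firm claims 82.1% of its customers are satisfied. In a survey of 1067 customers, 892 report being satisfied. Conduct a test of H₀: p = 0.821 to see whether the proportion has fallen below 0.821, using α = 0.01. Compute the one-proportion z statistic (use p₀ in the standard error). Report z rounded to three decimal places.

z = 1.277

p̂ = 892/1067 ≈ 0.83599.
SE = √(p₀(1−p₀)/n) = √(0.14696/1067) = 0.01174.
z = (0.83599 − 0.821)/0.01174 = 0.01499/0.01174 = 1.277.
p-value = P(Z < 1.277) ≈ 0.8992; since p > α = 0.01, fail to reject H₀.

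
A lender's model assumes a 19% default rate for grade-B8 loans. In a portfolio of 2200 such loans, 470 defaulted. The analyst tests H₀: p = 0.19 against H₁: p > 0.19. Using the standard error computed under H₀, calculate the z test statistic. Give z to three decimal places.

p̂ = 470/2200 ≈ 0.213636.
Under H₀, SE = √(0.19·0.81/2200) = √(6.99545e-05) = 0.008364.
z = (0.213636 − 0.19)/0.008364 = 0.023636/0.008364 = 2.826.
p-value = P(Z > 2.826) ≈ 0.0024.

z = 2.826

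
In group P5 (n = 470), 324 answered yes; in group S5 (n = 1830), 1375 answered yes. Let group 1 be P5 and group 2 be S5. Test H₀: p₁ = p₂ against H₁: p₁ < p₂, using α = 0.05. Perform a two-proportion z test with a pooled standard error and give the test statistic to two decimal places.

p̂₁ = 324/470 ≈ 0.6894, p̂₂ = 1375/1830 ≈ 0.7514.
Pooled p̂ = (324+1375)/(470+1830) = 1699/2300 = 0.7387.
SE = √(p̂(1−p̂)(1/n₁+1/n₂)) = √(0.7387·0.2613·0.00267411) = √(0.000516168) = 0.0227.
z = (0.6894 − 0.7514)/0.0227 = -0.0620/0.0227 = -2.73.
p-value = P(Z < -2.729) ≈ 0.0032; since p < α = 0.05, reject H₀.

z = -2.73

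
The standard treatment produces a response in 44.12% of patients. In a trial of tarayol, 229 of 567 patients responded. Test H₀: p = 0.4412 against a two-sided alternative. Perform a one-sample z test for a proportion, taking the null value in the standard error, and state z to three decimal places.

p̂ = 229/567 ≈ 0.40388.
SE = √(p₀(1−p₀)/n) = √(0.24654/567) = 0.02085.
z = (0.40388 − 0.4412)/0.02085 = -0.03732/0.02085 = -1.790.
Two-sided p-value ≈ 2·Φ(−1.790) = 0.0735.

z = -1.790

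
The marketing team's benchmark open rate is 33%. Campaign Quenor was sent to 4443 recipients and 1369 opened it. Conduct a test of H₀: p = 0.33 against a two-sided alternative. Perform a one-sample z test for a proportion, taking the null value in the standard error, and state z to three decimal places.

z = -3.101

p̂ = 1369/4443 ≈ 0.308125.
Standard error under H₀: √(0.33×0.67/4443) = 0.007054.
z = (0.308125 − 0.33)/0.007054 = -0.021875/0.007054 = -3.101.
Two-sided p-value ≈ 2·Φ(−3.101) = 0.0019.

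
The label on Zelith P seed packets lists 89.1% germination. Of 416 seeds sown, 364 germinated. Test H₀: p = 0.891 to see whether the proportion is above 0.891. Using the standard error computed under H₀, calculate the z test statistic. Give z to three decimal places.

z = -1.047

p̂ = 364/416 ≈ 0.87500.
Under H₀, SE = √(0.891·0.109/416) = √(0.000233459) = 0.01528.
z = (0.87500 − 0.891)/0.01528 = -0.01600/0.01528 = -1.047.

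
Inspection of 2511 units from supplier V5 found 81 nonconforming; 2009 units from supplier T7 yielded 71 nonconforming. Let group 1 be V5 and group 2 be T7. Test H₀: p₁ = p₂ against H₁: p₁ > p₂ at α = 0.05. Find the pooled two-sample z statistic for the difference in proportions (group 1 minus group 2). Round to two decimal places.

p̂₁ = 81/2511 ≈ 0.03226, p̂₂ = 71/2009 ≈ 0.03534.
Pooled p̂ = (81+71)/(2511+2009) = 152/4520 = 0.03363.
SE = √(0.0324975 × 0.000896008) = 0.00540.
z = (0.03226 − 0.03534)/0.00540 = -0.00308/0.00540 = -0.57.
p-value = P(Z > -0.571) ≈ 0.7161. With α = 0.05, fail to reject H₀.

z = -0.57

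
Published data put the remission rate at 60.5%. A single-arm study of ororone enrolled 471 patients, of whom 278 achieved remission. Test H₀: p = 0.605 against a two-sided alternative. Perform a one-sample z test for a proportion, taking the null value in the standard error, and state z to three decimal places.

p̂ = 278/471 ≈ 0.59023.
SE = √(p₀(1−p₀)/n) = √(0.23897/471) = 0.02253.
z = (0.59023 − 0.605)/0.02253 = -0.01477/0.02253 = -0.656.
p-value = 2·P(Z > 0.656) ≈ 0.5121.

z = -0.656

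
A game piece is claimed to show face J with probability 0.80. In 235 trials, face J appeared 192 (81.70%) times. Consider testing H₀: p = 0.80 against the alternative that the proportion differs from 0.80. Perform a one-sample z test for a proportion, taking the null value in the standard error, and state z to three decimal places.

p̂ = 192/235 = 0.81702.
SE = √(p₀(1−p₀)/n) = √(0.16/235) = 0.02609.
z = (0.81702 − 0.8)/0.02609 = 0.01702/0.02609 = 0.652.

z = 0.652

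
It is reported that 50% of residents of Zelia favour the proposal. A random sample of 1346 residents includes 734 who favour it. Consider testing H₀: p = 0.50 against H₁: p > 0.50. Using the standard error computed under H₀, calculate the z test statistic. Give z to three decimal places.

z = 3.325

p̂ = 734/1346 ≈ 0.54532.
SE = √(p₀(1−p₀)/n) = √(0.25/1346) = 0.01363.
z = (0.54532 − 0.5)/0.01363 = 0.04532/0.01363 = 3.325.
p-value = P(Z > 3.325) ≈ 0.0004.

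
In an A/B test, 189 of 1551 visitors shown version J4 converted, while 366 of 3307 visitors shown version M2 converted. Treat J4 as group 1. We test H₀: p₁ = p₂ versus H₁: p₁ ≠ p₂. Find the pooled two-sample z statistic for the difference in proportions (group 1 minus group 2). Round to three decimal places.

p̂₁ = 189/1551 ≈ 0.121857, p̂₂ = 366/3307 ≈ 0.110674.
Pooled p̂ = (189+366)/(1551+3307) = 555/4858 = 0.114245.
SE = √(0.101193 × 0.000947134) = 0.009790.
z = (0.121857 − 0.110674)/0.009790 = 0.011183/0.009790 = 1.142.
Two-sided p-value ≈ 2·Φ(−1.142) = 0.2534.

z = 1.142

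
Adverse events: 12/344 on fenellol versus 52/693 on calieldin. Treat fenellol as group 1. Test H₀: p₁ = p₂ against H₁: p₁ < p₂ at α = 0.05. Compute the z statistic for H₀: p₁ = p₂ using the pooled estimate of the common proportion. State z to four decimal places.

z = -2.5299

p̂₁ = 12/344 ≈ 0.034884, p̂₂ = 52/693 ≈ 0.075036.
Pooled p̂ = (12+52)/(344+693) = 64/1037 = 0.061716.
SE = √(0.0579076 × 0.00434998) = 0.015871.
z = (0.034884 − 0.075036)/0.015871 = -0.040152/0.015871 = -2.5299.
p-value = P(Z < -2.530) ≈ 0.0057, so at α = 0.05 we reject H₀.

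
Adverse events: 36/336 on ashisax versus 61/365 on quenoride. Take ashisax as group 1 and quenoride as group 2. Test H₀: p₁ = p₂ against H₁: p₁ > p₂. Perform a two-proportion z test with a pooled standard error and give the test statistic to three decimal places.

p̂₁ = 36/336 = 0.107143, p̂₂ = 61/365 = 0.167123.
Pooled p̂ = (36+61)/(336+365) = 97/701 = 0.138374.
SE = √(p̂(1−p̂)(1/n₁+1/n₂)) = √(0.138374·0.861626·0.00571592) = √(0.000681488) = 0.026105.
z = (0.107143 − 0.167123)/0.026105 = -0.059980/0.026105 = -2.298.

z = -2.298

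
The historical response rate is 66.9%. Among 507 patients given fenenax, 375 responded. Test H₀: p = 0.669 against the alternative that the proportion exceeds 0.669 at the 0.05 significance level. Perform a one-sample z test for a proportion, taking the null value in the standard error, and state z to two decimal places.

z = 3.38

p̂ = 375/507 ≈ 0.7396.
SE = √(p₀(1−p₀)/n) = √(0.22144/507) = 0.0209.
z = (0.7396 − 0.669)/0.0209 = 0.0706/0.0209 = 3.38.
p-value = P(Z > 3.380) ≈ 0.0004, so at α = 0.05 we reject H₀.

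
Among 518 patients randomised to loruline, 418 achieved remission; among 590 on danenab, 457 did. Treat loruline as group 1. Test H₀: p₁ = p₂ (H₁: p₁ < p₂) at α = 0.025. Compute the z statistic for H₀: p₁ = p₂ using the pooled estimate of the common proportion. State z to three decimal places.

z = 1.319

p̂₁ = 418/518 ≈ 0.80695, p̂₂ = 457/590 ≈ 0.77458.
Pooled p̂ = (418+457)/(518+590) = 875/1108 = 0.78971.
SE = √(p̂(1−p̂)(1/n₁+1/n₂)) = √(0.78971·0.21029·0.00362542) = √(0.000602064) = 0.02454.
z = (0.80695 − 0.77458)/0.02454 = 0.03237/0.02454 = 1.319.
p-value = P(Z < 1.319) ≈ 0.9065, so at α = 0.025 we fail to reject H₀.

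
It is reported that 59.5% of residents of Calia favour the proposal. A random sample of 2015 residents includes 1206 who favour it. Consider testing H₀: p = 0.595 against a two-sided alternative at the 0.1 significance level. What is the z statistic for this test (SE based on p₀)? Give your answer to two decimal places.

p̂ = 1206/2015 = 0.5985.
Standard error under H₀: √(0.595×0.405/2015) = 0.0109.
z = (0.5985 − 0.595)/0.0109 = 0.0035/0.0109 = 0.32.
Two-sided p-value ≈ 2·Φ(−0.321) = 0.7482; since p > α = 0.1, fail to reject H₀.

z = 0.32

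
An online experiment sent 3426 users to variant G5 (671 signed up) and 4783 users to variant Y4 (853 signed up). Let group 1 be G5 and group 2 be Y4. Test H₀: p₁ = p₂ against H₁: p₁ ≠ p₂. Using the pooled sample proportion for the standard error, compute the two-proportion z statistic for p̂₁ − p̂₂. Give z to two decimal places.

p̂₁ = 671/3426 = 0.19586, p̂₂ = 853/4783 = 0.17834.
Pooled p̂ = (671+853)/(3426+4783) = 1524/8209 = 0.18565.
SE = √(p̂(1−p̂)(1/n₁+1/n₂)) = √(0.18565·0.81435·0.000500959) = √(7.5737e-05) = 0.00870.
z = (0.19586 − 0.17834)/0.00870 = 0.01752/0.00870 = 2.01.

z = 2.01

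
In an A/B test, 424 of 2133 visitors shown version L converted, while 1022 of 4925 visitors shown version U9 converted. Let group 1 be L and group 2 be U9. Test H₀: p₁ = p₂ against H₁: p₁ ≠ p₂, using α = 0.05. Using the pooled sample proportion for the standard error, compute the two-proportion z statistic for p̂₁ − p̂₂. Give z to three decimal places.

z = -0.835

p̂₁ = 424/2133 = 0.19878, p̂₂ = 1022/4925 = 0.20751.
Pooled p̂ = (424+1022)/(2133+4925) = 1446/7058 = 0.20487.
SE = √(0.162901 × 0.000671869) = 0.01046.
z = (0.19878 − 0.20751)/0.01046 = -0.00873/0.01046 = -0.835.
p-value = 2·P(Z > 0.835) ≈ 0.4039, so at α = 0.05 we fail to reject H₀.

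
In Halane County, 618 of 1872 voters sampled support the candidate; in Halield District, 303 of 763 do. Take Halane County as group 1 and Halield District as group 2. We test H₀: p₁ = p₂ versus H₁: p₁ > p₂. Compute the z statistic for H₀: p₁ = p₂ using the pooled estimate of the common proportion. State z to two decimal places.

p̂₁ = 618/1872 ≈ 0.3301, p̂₂ = 303/763 ≈ 0.3971.
Pooled p̂ = (618+303)/(1872+763) = 921/2635 = 0.3495.
SE = √(p̂(1−p̂)(1/n₁+1/n₂)) = √(0.3495·0.6505·0.0018448) = √(0.00041943) = 0.0205.
z = (0.3301 − 0.3971)/0.0205 = -0.0670/0.0205 = -3.27.
p-value = P(Z > -3.271) ≈ 0.9995.

z = -3.27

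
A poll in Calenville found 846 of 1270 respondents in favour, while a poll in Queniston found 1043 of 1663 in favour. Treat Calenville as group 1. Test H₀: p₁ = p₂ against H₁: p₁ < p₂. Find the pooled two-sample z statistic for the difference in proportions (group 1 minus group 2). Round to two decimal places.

p̂₁ = 846/1270 = 0.66614, p̂₂ = 1043/1663 = 0.62718.
Pooled p̂ = (846+1043)/(1270+1663) = 1889/2933 = 0.64405.
SE = √(p̂(1−p̂)(1/n₁+1/n₂)) = √(0.64405·0.35595·0.00138872) = √(0.000318364) = 0.01784.
z = (0.66614 − 0.62718)/0.01784 = 0.03896/0.01784 = 2.18.

z = 2.18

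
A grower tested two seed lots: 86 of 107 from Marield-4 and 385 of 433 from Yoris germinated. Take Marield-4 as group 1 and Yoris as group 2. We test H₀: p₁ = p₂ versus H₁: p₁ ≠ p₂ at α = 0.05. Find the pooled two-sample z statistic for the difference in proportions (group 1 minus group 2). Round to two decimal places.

z = -2.37

p̂₁ = 86/107 = 0.8037, p̂₂ = 385/433 = 0.8891.
Pooled p̂ = (86+385)/(107+433) = 471/540 = 0.8722.
SE = √(p̂(1−p̂)(1/n₁+1/n₂)) = √(0.8722·0.1278·0.0116553) = √(0.00129899) = 0.0360.
z = (0.8037 − 0.8891)/0.0360 = -0.0854/0.0360 = -2.37.
Two-sided p-value ≈ 2·Φ(−2.370) = 0.0178, so at α = 0.05 we reject H₀.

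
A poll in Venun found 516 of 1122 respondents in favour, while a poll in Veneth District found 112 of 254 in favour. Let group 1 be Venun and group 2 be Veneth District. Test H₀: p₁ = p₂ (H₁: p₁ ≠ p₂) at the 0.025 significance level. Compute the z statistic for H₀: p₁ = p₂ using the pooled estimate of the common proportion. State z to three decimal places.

z = 0.547

p̂₁ = 516/1122 = 0.459893, p̂₂ = 112/254 = 0.440945.
Pooled p̂ = (516+112)/(1122+254) = 628/1376 = 0.456395.
SE = √(p̂(1−p̂)(1/n₁+1/n₂)) = √(0.456395·0.543605·0.00482827) = √(0.00119789) = 0.034611.
z = (0.459893 − 0.440945)/0.034611 = 0.018948/0.034611 = 0.547.
Two-sided p-value ≈ 2·Φ(−0.547) = 0.5841; since p > α = 0.025, fail to reject H₀.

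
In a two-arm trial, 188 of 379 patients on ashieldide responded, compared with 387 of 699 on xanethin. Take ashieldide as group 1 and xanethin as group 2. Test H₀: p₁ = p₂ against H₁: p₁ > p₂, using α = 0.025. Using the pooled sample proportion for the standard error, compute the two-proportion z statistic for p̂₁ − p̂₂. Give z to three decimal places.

p̂₁ = 188/379 ≈ 0.49604, p̂₂ = 387/699 ≈ 0.55365.
Pooled p̂ = (188+387)/(379+699) = 575/1078 = 0.53340.
SE = √(0.248885 × 0.00406914) = 0.03182.
z = (0.49604 − 0.55365)/0.03182 = -0.05761/0.03182 = -1.810.
p-value = P(Z > -1.810) ≈ 0.9649; since p > α = 0.025, fail to reject H₀.

z = -1.810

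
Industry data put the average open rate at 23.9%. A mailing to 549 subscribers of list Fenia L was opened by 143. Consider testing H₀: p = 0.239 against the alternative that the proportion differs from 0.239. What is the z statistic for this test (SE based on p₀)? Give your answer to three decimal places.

z = 1.180

p̂ = 143/549 = 0.26047.
Under H₀, SE = √(0.239·0.761/549) = √(0.000331291) = 0.01820.
z = (0.26047 − 0.239)/0.01820 = 0.02147/0.01820 = 1.180.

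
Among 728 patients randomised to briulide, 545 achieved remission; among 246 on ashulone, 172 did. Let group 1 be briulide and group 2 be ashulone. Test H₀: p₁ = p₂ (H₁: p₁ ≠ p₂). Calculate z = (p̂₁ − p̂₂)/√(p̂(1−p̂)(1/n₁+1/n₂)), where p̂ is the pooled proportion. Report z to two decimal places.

z = 1.52

p̂₁ = 545/728 ≈ 0.7486, p̂₂ = 172/246 ≈ 0.6992.
Pooled p̂ = (545+172)/(728+246) = 717/974 = 0.7361.
SE = √(0.194238 × 0.00543867) = 0.0325.
z = (0.7486 − 0.6992)/0.0325 = 0.0494/0.0325 = 1.52.
Two-sided p-value ≈ 2·Φ(−1.521) = 0.1282.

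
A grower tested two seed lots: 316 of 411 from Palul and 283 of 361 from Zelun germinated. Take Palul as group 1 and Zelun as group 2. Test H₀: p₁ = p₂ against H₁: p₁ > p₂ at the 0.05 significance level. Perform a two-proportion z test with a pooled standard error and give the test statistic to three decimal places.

p̂₁ = 316/411 ≈ 0.76886, p̂₂ = 283/361 ≈ 0.78393.
Pooled p̂ = (316+283)/(411+361) = 599/772 = 0.77591.
SE = √(0.173875 × 0.00520317) = 0.03008.
z = (0.76886 − 0.78393)/0.03008 = -0.01507/0.03008 = -0.501.
p-value = P(Z > -0.501) ≈ 0.6919. With α = 0.05, fail to reject H₀.

z = -0.501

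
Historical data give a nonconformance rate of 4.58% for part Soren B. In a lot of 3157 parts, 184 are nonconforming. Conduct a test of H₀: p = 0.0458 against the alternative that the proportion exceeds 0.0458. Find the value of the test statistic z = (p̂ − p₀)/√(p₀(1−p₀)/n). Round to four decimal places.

z = 3.3551

p̂ = 184/3157 ≈ 0.05828318.
Standard error under H₀: √(0.0458×0.9542/3157) = 0.00372062.
z = (0.05828318 − 0.0458)/0.00372062 = 0.01248318/0.00372062 = 3.3551.
p-value = P(Z > 3.355) ≈ 0.0004.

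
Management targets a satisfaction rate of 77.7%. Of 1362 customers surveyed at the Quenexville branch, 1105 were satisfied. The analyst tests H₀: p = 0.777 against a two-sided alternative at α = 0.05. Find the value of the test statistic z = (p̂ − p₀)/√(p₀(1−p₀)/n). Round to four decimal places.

p̂ = 1105/1362 = 0.8113069.
Under H₀, SE = √(0.777·0.223/1362) = √(0.000127218) = 0.0112791.
z = (0.8113069 − 0.777)/0.0112791 = 0.0343069/0.0112791 = 3.0416.
Two-sided p-value ≈ 2·Φ(−3.042) = 0.0024, so at α = 0.05 we reject H₀.

z = 3.0416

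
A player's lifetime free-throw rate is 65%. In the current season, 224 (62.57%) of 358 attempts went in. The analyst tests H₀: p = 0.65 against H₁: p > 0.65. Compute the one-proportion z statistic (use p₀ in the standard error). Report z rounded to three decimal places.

z = -0.964

p̂ = 224/358 = 0.62570.
Standard error under H₀: √(0.65×0.35/358) = 0.02521.
z = (0.62570 − 0.65)/0.02521 = -0.02430/0.02521 = -0.964.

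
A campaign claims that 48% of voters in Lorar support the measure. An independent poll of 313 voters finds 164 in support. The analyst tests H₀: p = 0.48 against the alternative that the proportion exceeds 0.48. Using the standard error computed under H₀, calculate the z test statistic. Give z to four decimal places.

p̂ = 164/313 = 0.523962.
Under H₀, SE = √(0.48·0.52/313) = √(0.000797444) = 0.028239.
z = (0.523962 − 0.48)/0.028239 = 0.043962/0.028239 = 1.5568.
p-value = P(Z > 1.557) ≈ 0.0598.

z = 1.5568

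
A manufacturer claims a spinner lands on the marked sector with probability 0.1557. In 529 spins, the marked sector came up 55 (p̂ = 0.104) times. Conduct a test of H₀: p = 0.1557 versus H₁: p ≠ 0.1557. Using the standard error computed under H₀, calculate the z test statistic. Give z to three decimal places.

z = -3.282

p̂ = 55/529 = 0.10397.
Standard error under H₀: √(0.1557×0.8443/529) = 0.01576.
z = (0.10397 − 0.1557)/0.01576 = -0.05173/0.01576 = -3.282.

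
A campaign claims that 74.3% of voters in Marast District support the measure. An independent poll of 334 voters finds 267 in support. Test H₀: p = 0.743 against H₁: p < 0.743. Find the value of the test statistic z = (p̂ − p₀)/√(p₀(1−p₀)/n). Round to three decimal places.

z = 2.359

p̂ = 267/334 ≈ 0.79940.
Under H₀, SE = √(0.743·0.257/334) = √(0.00057171) = 0.02391.
z = (0.79940 − 0.743)/0.02391 = 0.05640/0.02391 = 2.359.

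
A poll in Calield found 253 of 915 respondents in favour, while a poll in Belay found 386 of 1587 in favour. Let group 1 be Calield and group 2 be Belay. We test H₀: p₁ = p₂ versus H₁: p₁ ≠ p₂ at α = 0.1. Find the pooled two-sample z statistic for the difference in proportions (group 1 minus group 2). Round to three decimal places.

z = 1.838

p̂₁ = 253/915 = 0.27650, p̂₂ = 386/1587 = 0.24323.
Pooled p̂ = (253+386)/(915+1587) = 639/2502 = 0.25540.
SE = √(0.190169 × 0.00172302) = 0.01810.
z = (0.27650 − 0.24323)/0.01810 = 0.03327/0.01810 = 1.838.
Two-sided p-value ≈ 2·Φ(−1.838) = 0.0660; since p < α = 0.1, reject H₀.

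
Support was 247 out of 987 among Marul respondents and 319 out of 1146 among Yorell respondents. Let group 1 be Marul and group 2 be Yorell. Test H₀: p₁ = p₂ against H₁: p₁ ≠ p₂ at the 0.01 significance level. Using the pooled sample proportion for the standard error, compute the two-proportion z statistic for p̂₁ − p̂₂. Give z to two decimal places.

z = -1.47

p̂₁ = 247/987 = 0.25025, p̂₂ = 319/1146 = 0.27836.
Pooled p̂ = (247+319)/(987+1146) = 566/2133 = 0.26535.
SE = √(0.194941 × 0.00188577) = 0.01917.
z = (0.25025 − 0.27836)/0.01917 = -0.02811/0.01917 = -1.47.
p-value = 2·P(Z > 1.466) ≈ 0.1427; since p > α = 0.01, fail to reject H₀.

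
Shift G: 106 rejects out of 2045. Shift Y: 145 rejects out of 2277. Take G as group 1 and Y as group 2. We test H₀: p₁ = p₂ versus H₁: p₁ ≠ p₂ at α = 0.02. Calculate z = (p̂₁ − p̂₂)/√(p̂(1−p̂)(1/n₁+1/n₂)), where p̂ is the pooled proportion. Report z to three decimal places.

z = -1.663

p̂₁ = 106/2045 = 0.0518337, p̂₂ = 145/2277 = 0.0636803.
Pooled p̂ = (106+145)/(2045+2277) = 251/4322 = 0.0580750.
SE = √(0.0547023 × 0.000928172) = 0.0071255.
z = (0.0518337 − 0.0636803)/0.0071255 = -0.0118466/0.0071255 = -1.663.
Two-sided p-value ≈ 2·Φ(−1.663) = 0.0964. With α = 0.02, fail to reject H₀.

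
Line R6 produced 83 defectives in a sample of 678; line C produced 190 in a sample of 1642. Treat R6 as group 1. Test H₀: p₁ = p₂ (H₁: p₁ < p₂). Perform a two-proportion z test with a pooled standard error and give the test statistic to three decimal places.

p̂₁ = 83/678 = 0.12242, p̂₂ = 190/1642 = 0.11571.
Pooled p̂ = (83+190)/(678+1642) = 273/2320 = 0.11767.
SE = √(0.103826 × 0.00208394) = 0.01471.
z = (0.12242 − 0.11571)/0.01471 = 0.00671/0.01471 = 0.456.
p-value = P(Z < 0.456) ≈ 0.6758.

z = 0.456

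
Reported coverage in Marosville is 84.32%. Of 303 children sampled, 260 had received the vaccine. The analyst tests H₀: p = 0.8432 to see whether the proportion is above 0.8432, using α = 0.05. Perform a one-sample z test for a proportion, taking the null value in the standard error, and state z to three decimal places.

p̂ = 260/303 = 0.85809.
Standard error under H₀: √(0.8432×0.1568/303) = 0.02089.
z = (0.85809 − 0.8432)/0.02089 = 0.01489/0.02089 = 0.713.
p-value = P(Z > 0.713) ≈ 0.2380, so at α = 0.05 we fail to reject H₀.

z = 0.713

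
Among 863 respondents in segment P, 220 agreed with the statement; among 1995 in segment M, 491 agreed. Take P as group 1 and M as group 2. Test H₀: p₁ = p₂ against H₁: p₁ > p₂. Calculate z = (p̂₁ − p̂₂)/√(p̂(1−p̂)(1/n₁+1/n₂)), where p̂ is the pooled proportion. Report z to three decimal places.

z = 0.500

p̂₁ = 220/863 ≈ 0.25492, p̂₂ = 491/1995 ≈ 0.24612.
Pooled p̂ = (220+491)/(863+1995) = 711/2858 = 0.24878.
SE = √(0.186886 × 0.00166) = 0.01761.
z = (0.25492 − 0.24612)/0.01761 = 0.00880/0.01761 = 0.500.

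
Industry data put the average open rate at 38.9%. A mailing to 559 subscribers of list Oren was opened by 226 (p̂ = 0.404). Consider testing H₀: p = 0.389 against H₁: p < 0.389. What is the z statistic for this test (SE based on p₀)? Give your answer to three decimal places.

z = 0.742

p̂ = 226/559 = 0.40429.
Under H₀, SE = √(0.389·0.611/559) = √(0.000425186) = 0.02062.
z = (0.40429 − 0.389)/0.02062 = 0.01529/0.02062 = 0.742.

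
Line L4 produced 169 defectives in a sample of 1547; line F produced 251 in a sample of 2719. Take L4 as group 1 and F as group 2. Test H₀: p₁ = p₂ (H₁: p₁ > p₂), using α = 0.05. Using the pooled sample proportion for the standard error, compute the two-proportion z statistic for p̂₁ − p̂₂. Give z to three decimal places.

z = 1.784

p̂₁ = 169/1547 = 0.10924, p̂₂ = 251/2719 = 0.09231.
Pooled p̂ = (169+251)/(1547+2719) = 420/4266 = 0.09845.
SE = √(p̂(1−p̂)(1/n₁+1/n₂)) = √(0.09845·0.90155·0.00101419) = √(9.00198e-05) = 0.00949.
z = (0.10924 − 0.09231)/0.00949 = 0.01693/0.00949 = 1.784.
p-value = P(Z > 1.784) ≈ 0.0372, so at α = 0.05 we reject H₀.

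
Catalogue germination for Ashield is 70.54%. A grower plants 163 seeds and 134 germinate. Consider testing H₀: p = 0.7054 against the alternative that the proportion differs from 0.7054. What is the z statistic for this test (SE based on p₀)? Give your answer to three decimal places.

p̂ = 134/163 ≈ 0.82209.
SE = √(p₀(1−p₀)/n) = √(0.20781/163) = 0.03571.
z = (0.82209 − 0.7054)/0.03571 = 0.11669/0.03571 = 3.268.
Two-sided p-value ≈ 2·Φ(−3.268) = 0.0011.

z = 3.268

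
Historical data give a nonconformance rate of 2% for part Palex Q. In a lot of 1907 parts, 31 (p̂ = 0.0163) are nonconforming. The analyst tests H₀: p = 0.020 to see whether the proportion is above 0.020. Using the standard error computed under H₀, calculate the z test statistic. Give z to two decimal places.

p̂ = 31/1907 ≈ 0.01626.
SE = √(p₀(1−p₀)/n) = √(0.0196/1907) = 0.00321.
z = (0.01626 − 0.02)/0.00321 = -0.00374/0.00321 = -1.17.
p-value = P(Z > -1.168) ≈ 0.8786.

z = -1.17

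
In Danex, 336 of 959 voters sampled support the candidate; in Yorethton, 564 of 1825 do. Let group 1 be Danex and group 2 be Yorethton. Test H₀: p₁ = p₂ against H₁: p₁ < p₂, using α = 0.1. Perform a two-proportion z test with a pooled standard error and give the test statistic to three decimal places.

p̂₁ = 336/959 = 0.350365, p̂₂ = 564/1825 = 0.309041.
Pooled p̂ = (336+564)/(959+1825) = 900/2784 = 0.323276.
SE = √(0.218769 × 0.0015907) = 0.018655.
z = (0.350365 − 0.309041)/0.018655 = 0.041324/0.018655 = 2.215.
p-value = P(Z < 2.215) ≈ 0.9866; since p > α = 0.1, fail to reject H₀.

z = 2.215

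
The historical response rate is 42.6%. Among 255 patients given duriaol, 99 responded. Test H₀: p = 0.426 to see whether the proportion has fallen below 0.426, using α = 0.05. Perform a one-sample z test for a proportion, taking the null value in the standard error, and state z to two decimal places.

p̂ = 99/255 ≈ 0.3882.
Under H₀, SE = √(0.426·0.574/255) = √(0.000958918) = 0.0310.
z = (0.3882 − 0.426)/0.0310 = -0.0378/0.0310 = -1.22.
p-value = P(Z < -1.220) ≈ 0.1113; since p > α = 0.05, fail to reject H₀.

z = -1.22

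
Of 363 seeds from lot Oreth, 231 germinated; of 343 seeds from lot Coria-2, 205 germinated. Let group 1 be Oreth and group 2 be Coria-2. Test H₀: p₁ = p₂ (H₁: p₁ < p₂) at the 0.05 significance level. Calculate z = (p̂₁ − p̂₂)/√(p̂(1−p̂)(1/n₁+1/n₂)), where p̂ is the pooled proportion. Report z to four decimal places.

p̂₁ = 231/363 = 0.636364, p̂₂ = 205/343 = 0.597668.
Pooled p̂ = (231+205)/(363+343) = 436/706 = 0.617564.
SE = √(p̂(1−p̂)(1/n₁+1/n₂)) = √(0.617564·0.382436·0.00567027) = √(0.0013392) = 0.036595.
z = (0.636364 − 0.597668)/0.036595 = 0.038696/0.036595 = 1.0574.
p-value = P(Z < 1.057) ≈ 0.8548; since p > α = 0.05, fail to reject H₀.

z = 1.0574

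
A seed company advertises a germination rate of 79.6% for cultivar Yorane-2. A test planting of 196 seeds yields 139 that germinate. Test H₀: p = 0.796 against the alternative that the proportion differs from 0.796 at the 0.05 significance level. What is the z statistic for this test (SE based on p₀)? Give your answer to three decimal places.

p̂ = 139/196 ≈ 0.709184.
Under H₀, SE = √(0.796·0.204/196) = √(0.00082849) = 0.028783.
z = (0.709184 − 0.796)/0.028783 = -0.086816/0.028783 = -3.016.
Two-sided p-value ≈ 2·Φ(−3.016) = 0.0026, so at α = 0.05 we reject H₀.

z = -3.016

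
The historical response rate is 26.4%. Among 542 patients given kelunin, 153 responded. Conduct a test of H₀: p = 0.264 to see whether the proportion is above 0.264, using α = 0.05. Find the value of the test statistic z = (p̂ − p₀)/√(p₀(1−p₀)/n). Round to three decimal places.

p̂ = 153/542 ≈ 0.28229.
SE = √(p₀(1−p₀)/n) = √(0.1943/542) = 0.01893.
z = (0.28229 − 0.264)/0.01893 = 0.01829/0.01893 = 0.966.
p-value = P(Z > 0.966) ≈ 0.1671. With α = 0.05, fail to reject H₀.

z = 0.966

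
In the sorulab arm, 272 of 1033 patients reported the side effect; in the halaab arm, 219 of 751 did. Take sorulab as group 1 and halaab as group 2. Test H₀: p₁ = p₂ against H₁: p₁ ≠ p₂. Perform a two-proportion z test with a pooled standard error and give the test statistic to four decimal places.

z = -1.3214

p̂₁ = 272/1033 ≈ 0.2633107, p̂₂ = 219/751 ≈ 0.2916112.
Pooled p̂ = (272+219)/(1033+751) = 491/1784 = 0.2752242.
SE = √(0.199476 × 0.00229961) = 0.0214177.
z = (0.2633107 − 0.2916112)/0.0214177 = -0.0283005/0.0214177 = -1.3214.
p-value = 2·P(Z > 1.321) ≈ 0.1864.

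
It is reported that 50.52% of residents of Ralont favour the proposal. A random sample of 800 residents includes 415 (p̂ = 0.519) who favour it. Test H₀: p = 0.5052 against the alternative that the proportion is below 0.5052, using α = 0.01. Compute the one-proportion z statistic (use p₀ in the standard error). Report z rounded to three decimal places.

z = 0.767

p̂ = 415/800 ≈ 0.518750.
Under H₀, SE = √(0.5052·0.4948/800) = √(0.000312466) = 0.017677.
z = (0.518750 − 0.5052)/0.017677 = 0.013550/0.017677 = 0.767.
p-value = P(Z < 0.767) ≈ 0.7783. With α = 0.01, fail to reject H₀.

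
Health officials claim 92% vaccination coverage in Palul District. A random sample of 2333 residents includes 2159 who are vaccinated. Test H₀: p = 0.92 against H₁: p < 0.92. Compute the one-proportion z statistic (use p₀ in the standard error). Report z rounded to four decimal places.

z = 0.9646

p̂ = 2159/2333 = 0.925418.
Standard error under H₀: √(0.92×0.08/2333) = 0.005617.
z = (0.925418 − 0.92)/0.005617 = 0.005418/0.005617 = 0.9646.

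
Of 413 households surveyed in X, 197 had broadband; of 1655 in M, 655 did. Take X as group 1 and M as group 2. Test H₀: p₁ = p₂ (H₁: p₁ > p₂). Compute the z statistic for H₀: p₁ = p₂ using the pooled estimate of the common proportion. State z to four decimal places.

p̂₁ = 197/413 = 0.476998, p̂₂ = 655/1655 = 0.395770.
Pooled p̂ = (197+655)/(413+1655) = 852/2068 = 0.411992.
SE = √(p̂(1−p̂)(1/n₁+1/n₂)) = √(0.411992·0.588008·0.00302554) = √(0.00073295) = 0.027073.
z = (0.476998 − 0.395770)/0.027073 = 0.081228/0.027073 = 3.0003.
p-value = P(Z > 3.000) ≈ 0.0013.

z = 3.0003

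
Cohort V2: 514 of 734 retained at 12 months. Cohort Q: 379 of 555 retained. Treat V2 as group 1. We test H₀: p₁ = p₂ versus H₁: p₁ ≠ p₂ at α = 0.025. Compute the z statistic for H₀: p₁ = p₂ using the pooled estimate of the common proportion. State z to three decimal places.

p̂₁ = 514/734 = 0.70027, p̂₂ = 379/555 = 0.68288.
Pooled p̂ = (514+379)/(734+555) = 893/1289 = 0.69279.
SE = √(0.212834 × 0.0031642) = 0.02595.
z = (0.70027 − 0.68288)/0.02595 = 0.01739/0.02595 = 0.670.
Two-sided p-value ≈ 2·Φ(−0.670) = 0.5028, so at α = 0.025 we fail to reject H₀.

z = 0.670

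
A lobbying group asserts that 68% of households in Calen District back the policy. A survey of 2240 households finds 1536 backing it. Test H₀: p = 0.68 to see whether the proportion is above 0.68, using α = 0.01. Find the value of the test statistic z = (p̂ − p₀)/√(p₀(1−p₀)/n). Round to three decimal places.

z = 0.580

p̂ = 1536/2240 = 0.685714.
Standard error under H₀: √(0.68×0.32/2240) = 0.009856.
z = (0.685714 − 0.68)/0.009856 = 0.005714/0.009856 = 0.580.
p-value = P(Z > 0.580) ≈ 0.2810. With α = 0.01, fail to reject H₀.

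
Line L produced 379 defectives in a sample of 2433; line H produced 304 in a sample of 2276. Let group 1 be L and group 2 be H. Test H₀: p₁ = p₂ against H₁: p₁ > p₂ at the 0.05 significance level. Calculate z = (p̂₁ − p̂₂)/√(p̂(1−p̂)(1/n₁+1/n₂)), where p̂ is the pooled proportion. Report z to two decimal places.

z = 2.16

p̂₁ = 379/2433 = 0.1558, p̂₂ = 304/2276 = 0.1336.
Pooled p̂ = (379+304)/(2433+2276) = 683/4709 = 0.1450.
SE = √(0.124004 × 0.000850383) = 0.0103.
z = (0.1558 − 0.1336)/0.0103 = 0.0222/0.0103 = 2.16.
p-value = P(Z > 2.163) ≈ 0.0153; since p < α = 0.05, reject H₀.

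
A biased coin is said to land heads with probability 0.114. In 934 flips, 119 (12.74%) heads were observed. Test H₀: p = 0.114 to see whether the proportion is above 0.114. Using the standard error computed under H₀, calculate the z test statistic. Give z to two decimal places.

p̂ = 119/934 = 0.1274.
SE = √(p₀(1−p₀)/n) = √(0.101/934) = 0.0104.
z = (0.1274 − 0.114)/0.0104 = 0.0134/0.0104 = 1.29.

z = 1.29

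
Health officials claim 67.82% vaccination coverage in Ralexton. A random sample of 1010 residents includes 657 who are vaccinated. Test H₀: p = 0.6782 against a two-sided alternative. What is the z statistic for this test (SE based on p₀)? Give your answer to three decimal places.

z = -1.885

p̂ = 657/1010 ≈ 0.650495.
Standard error under H₀: √(0.6782×0.3218/1010) = 0.014700.
z = (0.650495 − 0.6782)/0.014700 = -0.027705/0.014700 = -1.885.
Two-sided p-value ≈ 2·Φ(−1.885) = 0.0595.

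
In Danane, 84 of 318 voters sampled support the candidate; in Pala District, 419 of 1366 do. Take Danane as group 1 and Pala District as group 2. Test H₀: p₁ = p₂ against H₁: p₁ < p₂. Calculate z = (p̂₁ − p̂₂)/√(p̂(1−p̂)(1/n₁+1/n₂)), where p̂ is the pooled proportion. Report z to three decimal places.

z = -1.494

p̂₁ = 84/318 ≈ 0.26415, p̂₂ = 419/1366 ≈ 0.30673.
Pooled p̂ = (84+419)/(318+1366) = 503/1684 = 0.29869.
SE = √(p̂(1−p̂)(1/n₁+1/n₂)) = √(0.29869·0.70131·0.00387672) = √(0.000812078) = 0.02850.
z = (0.26415 − 0.30673)/0.02850 = -0.04258/0.02850 = -1.494.
p-value = P(Z < -1.494) ≈ 0.0675.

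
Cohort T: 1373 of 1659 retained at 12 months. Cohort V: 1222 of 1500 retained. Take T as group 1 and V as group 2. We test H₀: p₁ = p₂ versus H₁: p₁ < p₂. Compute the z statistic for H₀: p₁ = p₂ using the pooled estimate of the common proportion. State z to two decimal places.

z = 0.95

p̂₁ = 1373/1659 = 0.8276, p̂₂ = 1222/1500 = 0.8147.
Pooled p̂ = (1373+1222)/(1659+1500) = 2595/3159 = 0.8215.
SE = √(p̂(1−p̂)(1/n₁+1/n₂)) = √(0.8215·0.1785·0.00126944) = √(0.000186178) = 0.0136.
z = (0.8276 − 0.8147)/0.0136 = 0.0129/0.0136 = 0.95.
p-value = P(Z < 0.948) ≈ 0.8285.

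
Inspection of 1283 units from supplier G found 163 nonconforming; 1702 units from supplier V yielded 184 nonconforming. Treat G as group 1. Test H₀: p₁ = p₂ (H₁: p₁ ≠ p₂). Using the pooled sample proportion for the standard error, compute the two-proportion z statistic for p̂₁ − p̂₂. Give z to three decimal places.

p̂₁ = 163/1283 = 0.12705, p̂₂ = 184/1702 = 0.10811.
Pooled p̂ = (163+184)/(1283+1702) = 347/2985 = 0.11625.
SE = √(p̂(1−p̂)(1/n₁+1/n₂)) = √(0.11625·0.88375·0.00136697) = √(0.000140434) = 0.01185.
z = (0.12705 − 0.10811)/0.01185 = 0.01894/0.01185 = 1.598.

z = 1.598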